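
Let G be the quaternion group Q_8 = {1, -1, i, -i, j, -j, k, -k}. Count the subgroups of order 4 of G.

|G| = 8 and 4 | 8, so subgroups of order 4 are possible by Lagrange.
The subgroups of order 4 are: {1, -1, i, -i}; {1, -1, j, -j}; {1, -1, k, -k}.
So G has 3 subgroups of order 4.

3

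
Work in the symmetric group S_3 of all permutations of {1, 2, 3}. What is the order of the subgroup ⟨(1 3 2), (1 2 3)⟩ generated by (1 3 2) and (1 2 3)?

3

|⟨(1 3 2)⟩| = 3 and |⟨(1 2 3)⟩| = 3, so |H| is a multiple of lcm(3, 3) = 3 and divides |G| = 6.
Closing under the operation: H = {e, (1 2 3), (1 3 2)}, so |H| = 3.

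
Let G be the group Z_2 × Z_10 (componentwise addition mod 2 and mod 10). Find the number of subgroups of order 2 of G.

|G| = 20 and 2 | 20, so subgroups of order 2 are possible by Lagrange.
The subgroups of order 2 are: {(0,0), (0,5)}; {(0,0), (1,0)}; {(0,0), (1,5)}.
So G has 3 subgroups of order 2.

3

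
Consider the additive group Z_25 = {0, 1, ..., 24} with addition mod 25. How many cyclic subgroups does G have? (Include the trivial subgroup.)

A cyclic subgroup of order d is generated by each of its φ(d) elements of order d, so the cyclic subgroups of order d number (#elements of order d)/φ(d).
Cyclic subgroups by order — order 1: 1; order 5: 1; order 25: 1.
Total: 3.

3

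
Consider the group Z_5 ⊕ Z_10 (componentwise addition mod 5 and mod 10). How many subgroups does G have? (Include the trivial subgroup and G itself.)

16

|G| = 50, so by Lagrange every subgroup order divides 50. Divisors: 1, 2, 5, 10, 25, 50.
Subgroups by order — order 1: 1; order 2: 1; order 5: 6; order 10: 6; order 25: 1; order 50: 1.
Total: 1 + 1 + 6 + 6 + 1 + 1 = 16.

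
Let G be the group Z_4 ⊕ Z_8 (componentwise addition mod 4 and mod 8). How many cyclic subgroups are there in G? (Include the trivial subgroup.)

Each element a generates a cyclic subgroup ⟨a⟩; distinct elements may generate the same one (a cyclic group of order d has φ(d) generators).
Cyclic subgroups by order — order 1: 1; order 2: 3; order 4: 6; order 8: 4.
Total: 14.

14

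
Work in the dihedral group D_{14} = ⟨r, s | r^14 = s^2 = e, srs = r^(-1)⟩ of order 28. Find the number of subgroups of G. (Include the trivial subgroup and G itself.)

|G| = 28, so by Lagrange every subgroup order divides 28. Divisors: 1, 2, 4, 7, 14, 28.
Subgroups by order — order 1: 1; order 2: 15; order 4: 7; order 7: 1; order 14: 3; order 28: 1.
Total: 1 + 15 + 7 + 1 + 3 + 1 = 28.

28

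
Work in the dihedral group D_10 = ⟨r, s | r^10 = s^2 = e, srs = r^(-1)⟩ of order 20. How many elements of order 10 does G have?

4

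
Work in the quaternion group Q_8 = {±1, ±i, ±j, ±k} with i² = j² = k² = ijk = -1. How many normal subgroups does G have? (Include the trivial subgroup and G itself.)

6

G has 6 subgroups. Checking conjugation-invariance by order — order 1: 1/1 normal; order 2: 1/1 normal; order 4: 3/3 normal; order 8: 1/1 normal.
Total normal subgroups: 6.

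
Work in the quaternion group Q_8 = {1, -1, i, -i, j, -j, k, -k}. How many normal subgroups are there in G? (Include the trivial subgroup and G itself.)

6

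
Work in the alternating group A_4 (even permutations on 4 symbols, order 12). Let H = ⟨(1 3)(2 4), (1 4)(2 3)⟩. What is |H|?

|⟨(1 3)(2 4)⟩| = 2 and |⟨(1 4)(2 3)⟩| = 2, so |H| is a multiple of lcm(2, 2) = 2 and divides |G| = 12.
Closing under the operation: H = {e, (1 2)(3 4), (1 3)(2 4), (1 4)(2 3)}, so |H| = 4.

4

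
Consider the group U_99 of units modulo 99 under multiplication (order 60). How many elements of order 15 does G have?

The elements of order 15 are: 4, 16, 25, 31, 49, 58, 70, 97.
That's 8.

8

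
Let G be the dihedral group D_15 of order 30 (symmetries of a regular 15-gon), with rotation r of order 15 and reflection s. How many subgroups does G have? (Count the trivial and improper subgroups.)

|G| = 30, so by Lagrange every subgroup order divides 30. Divisors: 1, 2, 3, 5, 6, 10, 15, 30.
Subgroups by order — order 1: 1; order 2: 15; order 3: 1; order 5: 1; order 6: 5; order 10: 3; order 15: 1; order 30: 1.
Total: 1 + 15 + 1 + 1 + 5 + 3 + 1 + 1 = 28.

28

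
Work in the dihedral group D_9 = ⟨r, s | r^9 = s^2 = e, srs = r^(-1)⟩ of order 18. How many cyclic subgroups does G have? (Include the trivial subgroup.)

Group the elements of G by the cyclic subgroup they generate; each cyclic subgroup of order d accounts for φ(d) elements.
Cyclic subgroups by order — order 1: 1; order 2: 9; order 3: 1; order 9: 1.
Total: 12.

12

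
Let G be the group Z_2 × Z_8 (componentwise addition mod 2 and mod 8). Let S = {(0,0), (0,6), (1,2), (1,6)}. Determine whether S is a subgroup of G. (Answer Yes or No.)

No

(0,6) ∈ S but its inverse (0,2) ∉ S, so S is not a subgroup.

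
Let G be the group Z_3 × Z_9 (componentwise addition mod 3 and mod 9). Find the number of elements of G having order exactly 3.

An element (a,b) has order lcm(ord(a), ord(b)); count pairs with lcm equal to 3.
Enumerating gives 8 such elements.

8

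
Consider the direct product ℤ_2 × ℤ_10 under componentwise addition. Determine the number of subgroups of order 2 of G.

3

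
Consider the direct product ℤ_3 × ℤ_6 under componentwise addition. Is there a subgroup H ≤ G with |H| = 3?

Yes

3 | 18. A subgroup of order 3 is {(0,0), (0,2), (0,4)}.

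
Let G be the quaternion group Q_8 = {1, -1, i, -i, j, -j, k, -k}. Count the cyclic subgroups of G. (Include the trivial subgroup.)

A cyclic subgroup of order d is generated by each of its φ(d) elements of order d, so the cyclic subgroups of order d number (#elements of order d)/φ(d).
Cyclic subgroups by order — order 1: 1; order 2: 1; order 4: 3.
Total: 5.

5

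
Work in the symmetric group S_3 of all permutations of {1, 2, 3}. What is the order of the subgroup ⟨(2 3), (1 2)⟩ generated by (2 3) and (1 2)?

6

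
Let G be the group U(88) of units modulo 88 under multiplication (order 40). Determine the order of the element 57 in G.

10

Compute successive powers of 57 mod 88: 57, 81, 41, 49, 65, 9, 73, 25, …; 57^10 ≡ 1 (mod 88).
So |⟨57⟩| = 10.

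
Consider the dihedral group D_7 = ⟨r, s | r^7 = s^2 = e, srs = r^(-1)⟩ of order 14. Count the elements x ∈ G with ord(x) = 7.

6

The elements of order 7 are: r, r^2, r^3, r^4, r^5, r^6.
That's 6.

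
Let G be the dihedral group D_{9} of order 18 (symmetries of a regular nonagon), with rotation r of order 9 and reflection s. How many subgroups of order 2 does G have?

9

|G| = 18 and 2 | 18, so subgroups of order 2 are possible by Lagrange.
The subgroups of order 2 are: {e, r^2s}; {e, r^3s}; {e, r^4s}; {e, r^5s}; … (9 in all).
So G has 9 subgroups of order 2.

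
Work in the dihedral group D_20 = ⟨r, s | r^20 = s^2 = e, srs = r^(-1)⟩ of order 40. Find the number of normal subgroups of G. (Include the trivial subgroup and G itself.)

G has 48 subgroups. Checking conjugation-invariance by order — order 1: 1/1 normal; order 2: 1/21 normal; order 4: 1/11 normal; order 5: 1/1 normal; order 8: 0/5 normal; order 10: 1/5 normal; order 20: 3/3 normal; order 40: 1/1 normal.
Total normal subgroups: 9.

9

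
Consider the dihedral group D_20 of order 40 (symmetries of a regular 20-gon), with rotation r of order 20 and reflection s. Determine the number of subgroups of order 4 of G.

11

|G| = 40 and 4 | 40, so subgroups of order 4 are possible by Lagrange.
The subgroups of order 4 are: {e, r^10, s, r^10s}; {e, r^10, rs, r^11s}; {e, r^10, r^2s, r^12s}; {e, r^10, r^3s, r^13s}; … (11 in all).
So G has 11 subgroups of order 4.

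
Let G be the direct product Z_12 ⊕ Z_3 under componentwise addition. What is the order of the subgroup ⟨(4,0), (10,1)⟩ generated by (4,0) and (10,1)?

|⟨(4,0)⟩| = 3 and |⟨(10,1)⟩| = 6, so |H| is a multiple of lcm(3, 6) = 6 and divides |G| = 36.
Closing under the operation: H = {(0,0), (0,1), (0,2), (2,0), (2,1), (2,2), (4,0), (4,1), (4,2), (6,0), (6,1), (6,2), (8,0), (8,1), (8,2), (10,0), (10,1), (10,2)}, so |H| = 18.

18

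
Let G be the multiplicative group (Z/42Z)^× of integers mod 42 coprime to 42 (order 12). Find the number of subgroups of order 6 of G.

3

|G| = 12 and 6 | 12, so subgroups of order 6 are possible by Lagrange.
The subgroups of order 6 are: {1, 11, 23, 25, 29, 37}; {1, 13, 19, 25, 31, 37}; {1, 5, 17, 25, 37, 41}.
So G has 3 subgroups of order 6.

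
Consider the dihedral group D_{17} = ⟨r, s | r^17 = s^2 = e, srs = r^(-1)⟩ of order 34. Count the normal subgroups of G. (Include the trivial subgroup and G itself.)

G has 20 subgroups. Checking conjugation-invariance by order — order 1: 1/1 normal; order 2: 0/17 normal; order 17: 1/1 normal; order 34: 1/1 normal.
Total normal subgroups: 3.

3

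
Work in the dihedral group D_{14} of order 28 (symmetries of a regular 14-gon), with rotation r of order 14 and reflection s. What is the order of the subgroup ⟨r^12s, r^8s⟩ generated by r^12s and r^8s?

|⟨r^12s⟩| = 2 and |⟨r^8s⟩| = 2, so |H| is a multiple of lcm(2, 2) = 2 and divides |G| = 28.
Closing under the operation: H = {e, r^2, r^4, r^6, r^8, r^10, r^12, s, r^2s, r^4s, r^6s, r^8s, r^10s, r^12s}, so |H| = 14.

14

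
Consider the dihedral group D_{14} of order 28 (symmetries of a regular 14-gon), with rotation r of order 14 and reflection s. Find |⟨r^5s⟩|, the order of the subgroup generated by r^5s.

Computing powers of r^5s: the smallest k with (r^5s)^k = e is k = 2.

2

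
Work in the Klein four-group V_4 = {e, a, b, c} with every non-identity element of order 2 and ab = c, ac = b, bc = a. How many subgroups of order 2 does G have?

3

|G| = 4 and 2 | 4, so subgroups of order 2 are possible by Lagrange.
The subgroups of order 2 are: {e, a}; {e, b}; {e, c}.
So G has 3 subgroups of order 2.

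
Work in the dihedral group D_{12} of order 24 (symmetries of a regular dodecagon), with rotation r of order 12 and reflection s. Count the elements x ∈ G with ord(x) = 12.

The elements of order 12 are: r, r^5, r^7, r^11.
That's 4.

4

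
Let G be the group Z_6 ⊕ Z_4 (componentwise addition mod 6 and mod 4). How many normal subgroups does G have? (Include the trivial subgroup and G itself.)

16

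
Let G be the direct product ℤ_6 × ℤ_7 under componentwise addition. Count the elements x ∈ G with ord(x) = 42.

12

An element (a,b) has order lcm(ord(a), ord(b)); count pairs with lcm equal to 42.
Enumerating gives 12 such elements.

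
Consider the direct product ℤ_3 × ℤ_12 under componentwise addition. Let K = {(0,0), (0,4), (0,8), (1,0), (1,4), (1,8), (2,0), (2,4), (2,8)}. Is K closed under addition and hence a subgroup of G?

|K| = 9 divides |G| = 36, consistent with Lagrange.
K contains the identity, every element's inverse is in K, and K is closed under +: it is a subgroup.

Yes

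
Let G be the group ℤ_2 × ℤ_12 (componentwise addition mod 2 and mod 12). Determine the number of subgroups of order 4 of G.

|G| = 24 and 4 | 24, so subgroups of order 4 are possible by Lagrange.
The subgroups of order 4 are: {(0,0), (0,3), (0,6), (0,9)}; {(0,0), (0,6), (1,0), (1,6)}; {(0,0), (0,6), (1,3), (1,9)}.
So G has 3 subgroups of order 4.

3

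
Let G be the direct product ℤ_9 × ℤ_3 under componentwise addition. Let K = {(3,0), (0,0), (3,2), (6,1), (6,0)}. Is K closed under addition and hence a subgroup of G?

No

|K| = 5 does not divide |G| = 27, so by Lagrange K is not a subgroup.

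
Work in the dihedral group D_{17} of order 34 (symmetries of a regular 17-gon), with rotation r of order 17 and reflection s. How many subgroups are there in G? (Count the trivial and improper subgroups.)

20

|G| = 34, so by Lagrange every subgroup order divides 34. Divisors: 1, 2, 17, 34.
Subgroups by order — order 1: 1; order 2: 17; order 17: 1; order 34: 1.
Total: 1 + 17 + 1 + 1 = 20.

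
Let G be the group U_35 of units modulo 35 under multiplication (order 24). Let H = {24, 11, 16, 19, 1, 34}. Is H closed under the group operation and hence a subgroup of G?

Yes

|H| = 6 divides |G| = 24, consistent with Lagrange.
H contains the identity, every element's inverse is in H, and H is closed under ·: it is a subgroup.
In fact H = ⟨19⟩.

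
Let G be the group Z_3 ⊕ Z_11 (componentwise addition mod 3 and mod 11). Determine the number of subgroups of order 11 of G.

1

|G| = 33 and 11 | 33, so subgroups of order 11 are possible by Lagrange.
The subgroups of order 11 are: {(0,0), (0,1), (0,2), (0,3), (0,4), (0,5), (0,6), (0,7), (0,8), (0,9), (0,10)}.
So G has 1 subgroup of order 11.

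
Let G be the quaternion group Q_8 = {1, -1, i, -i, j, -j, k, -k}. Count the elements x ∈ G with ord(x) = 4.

The elements of order 4 are: i, -i, j, -j, k, -k.
That's 6.

6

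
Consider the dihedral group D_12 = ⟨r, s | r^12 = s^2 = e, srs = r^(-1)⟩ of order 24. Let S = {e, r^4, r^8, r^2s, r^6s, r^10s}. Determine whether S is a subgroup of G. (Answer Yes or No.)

|S| = 6 divides |G| = 24, consistent with Lagrange.
S contains the identity, every element's inverse is in S, and S is closed under ·: it is a subgroup.

Yes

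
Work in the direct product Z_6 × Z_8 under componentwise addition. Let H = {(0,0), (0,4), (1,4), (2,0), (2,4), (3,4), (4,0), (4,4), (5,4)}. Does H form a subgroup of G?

No

|H| = 9 does not divide |G| = 48, so by Lagrange H is not a subgroup.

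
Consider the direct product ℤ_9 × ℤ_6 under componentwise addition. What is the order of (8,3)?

The order of (8,3) in Z_9 × Z_6 is lcm(ord(8) in Z_9, ord(3) in Z_6).
ord(8) = 9 and ord(3) = 2, so |⟨(8,3)⟩| = lcm(9, 2) = 18.

18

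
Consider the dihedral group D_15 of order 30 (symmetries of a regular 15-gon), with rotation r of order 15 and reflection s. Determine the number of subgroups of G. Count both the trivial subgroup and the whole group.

|G| = 30, so by Lagrange every subgroup order divides 30. Divisors: 1, 2, 3, 5, 6, 10, 15, 30.
Subgroups by order — order 1: 1; order 2: 15; order 3: 1; order 5: 1; order 6: 5; order 10: 3; order 15: 1; order 30: 1.
Total: 1 + 15 + 1 + 1 + 5 + 3 + 1 + 1 = 28.

28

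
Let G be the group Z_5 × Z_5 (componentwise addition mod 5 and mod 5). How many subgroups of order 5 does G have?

|G| = 25 and 5 | 25, so subgroups of order 5 are possible by Lagrange.
The subgroups of order 5 are: {(0,0), (0,1), (0,2), (0,3), (0,4)}; {(0,0), (1,0), (2,0), (3,0), (4,0)}; {(0,0), (1,1), (2,2), (3,3), (4,4)}; {(0,0), (1,2), (2,4), (3,1), (4,3)}; … (6 in all).
So G has 6 subgroups of order 5.

6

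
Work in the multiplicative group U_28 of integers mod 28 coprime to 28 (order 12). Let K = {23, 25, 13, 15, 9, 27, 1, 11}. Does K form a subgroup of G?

No

|K| = 8 does not divide |G| = 12, so by Lagrange K is not a subgroup.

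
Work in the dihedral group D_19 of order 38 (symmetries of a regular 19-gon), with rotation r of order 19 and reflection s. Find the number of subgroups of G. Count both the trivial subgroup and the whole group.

22

|G| = 38, so by Lagrange every subgroup order divides 38. Divisors: 1, 2, 19, 38.
Subgroups by order — order 1: 1; order 2: 19; order 19: 1; order 38: 1.
Total: 1 + 19 + 1 + 1 = 22.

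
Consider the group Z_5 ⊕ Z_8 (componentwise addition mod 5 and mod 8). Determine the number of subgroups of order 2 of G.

1

|G| = 40 and 2 | 40, so subgroups of order 2 are possible by Lagrange.
The subgroups of order 2 are: {(0,0), (0,4)}.
So G has 1 subgroup of order 2.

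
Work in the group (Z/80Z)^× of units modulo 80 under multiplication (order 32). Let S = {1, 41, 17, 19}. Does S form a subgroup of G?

17 ∈ S but its inverse 33 ∉ S, so S is not a subgroup.

No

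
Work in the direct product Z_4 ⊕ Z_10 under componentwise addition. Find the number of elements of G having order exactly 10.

12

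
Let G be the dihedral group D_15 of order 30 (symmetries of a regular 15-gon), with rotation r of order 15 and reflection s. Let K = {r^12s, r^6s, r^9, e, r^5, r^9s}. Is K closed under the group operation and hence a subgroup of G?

r^9 ∈ K but its inverse r^6 ∉ K, so K is not a subgroup.

No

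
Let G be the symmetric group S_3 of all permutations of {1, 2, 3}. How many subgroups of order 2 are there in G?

|G| = 6 and 2 | 6, so subgroups of order 2 are possible by Lagrange.
The subgroups of order 2 are: {e, (1 2)}; {e, (1 3)}; {e, (2 3)}.
So G has 3 subgroups of order 2.

3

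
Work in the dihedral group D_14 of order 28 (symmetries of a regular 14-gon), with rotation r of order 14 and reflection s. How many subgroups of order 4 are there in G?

7

|G| = 28 and 4 | 28, so subgroups of order 4 are possible by Lagrange.
The subgroups of order 4 are: {e, r^7, r^3s, r^10s}; {e, r^7, r^4s, r^11s}; {e, r^7, r^5s, r^12s}; {e, r^7, r^6s, r^13s}; … (7 in all).
So G has 7 subgroups of order 4.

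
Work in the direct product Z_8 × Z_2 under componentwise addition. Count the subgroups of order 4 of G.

|G| = 16 and 4 | 16, so subgroups of order 4 are possible by Lagrange.
The subgroups of order 4 are: {(0,0), (0,1), (4,0), (4,1)}; {(0,0), (2,0), (4,0), (6,0)}; {(0,0), (2,1), (4,0), (6,1)}.
So G has 3 subgroups of order 4.

3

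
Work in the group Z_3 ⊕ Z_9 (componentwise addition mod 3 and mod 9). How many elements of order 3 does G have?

8

An element (a,b) has order lcm(ord(a), ord(b)); count pairs with lcm equal to 3.
Enumerating gives 8 such elements.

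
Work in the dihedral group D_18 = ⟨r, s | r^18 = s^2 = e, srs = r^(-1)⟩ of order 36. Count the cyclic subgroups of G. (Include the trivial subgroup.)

24

Each element a generates a cyclic subgroup ⟨a⟩; distinct elements may generate the same one (a cyclic group of order d has φ(d) generators).
Cyclic subgroups by order — order 1: 1; order 2: 19; order 3: 1; order 6: 1; order 9: 1; order 18: 1.
Total: 24.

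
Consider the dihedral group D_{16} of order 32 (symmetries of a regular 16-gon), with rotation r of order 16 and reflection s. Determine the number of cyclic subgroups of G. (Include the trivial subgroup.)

21

Group the elements of G by the cyclic subgroup they generate; each cyclic subgroup of order d accounts for φ(d) elements.
Cyclic subgroups by order — order 1: 1; order 2: 17; order 4: 1; order 8: 1; order 16: 1.
Total: 21.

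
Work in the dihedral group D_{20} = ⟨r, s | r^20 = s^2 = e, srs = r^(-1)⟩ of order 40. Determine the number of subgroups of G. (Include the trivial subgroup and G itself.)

48

|G| = 40, so by Lagrange every subgroup order divides 40. Divisors: 1, 2, 4, 5, 8, 10, 20, 40.
Subgroups by order — order 1: 1; order 2: 21; order 4: 11; order 5: 1; order 8: 5; order 10: 5; order 20: 3; order 40: 1.
Total: 1 + 21 + 11 + 1 + 5 + 5 + 3 + 1 = 48.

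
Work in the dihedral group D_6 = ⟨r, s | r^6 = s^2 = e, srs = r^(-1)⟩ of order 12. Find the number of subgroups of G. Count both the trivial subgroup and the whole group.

16

|G| = 12, so by Lagrange every subgroup order divides 12. Divisors: 1, 2, 3, 4, 6, 12.
Subgroups by order — order 1: 1; order 2: 7; order 3: 1; order 4: 3; order 6: 3; order 12: 1.
Total: 1 + 7 + 1 + 3 + 3 + 1 = 16.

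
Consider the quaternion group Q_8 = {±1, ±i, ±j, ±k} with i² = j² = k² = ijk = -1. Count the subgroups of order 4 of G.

|G| = 8 and 4 | 8, so subgroups of order 4 are possible by Lagrange.
The subgroups of order 4 are: {1, -1, i, -i}; {1, -1, j, -j}; {1, -1, k, -k}.
So G has 3 subgroups of order 4.

3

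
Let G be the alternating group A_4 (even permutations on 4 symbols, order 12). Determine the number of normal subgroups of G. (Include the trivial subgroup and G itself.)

3

G has 10 subgroups. Checking conjugation-invariance by order — order 1: 1/1 normal; order 2: 0/3 normal; order 3: 0/4 normal; order 4: 1/1 normal; order 12: 1/1 normal.
Total normal subgroups: 3.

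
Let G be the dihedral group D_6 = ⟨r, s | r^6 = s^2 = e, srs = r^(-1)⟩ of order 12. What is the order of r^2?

Computing powers of r^2: the smallest k with (r^2)^k = e is k = 3.

3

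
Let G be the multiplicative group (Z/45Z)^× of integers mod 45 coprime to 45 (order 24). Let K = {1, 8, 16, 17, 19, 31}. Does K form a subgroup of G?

Closure fails: 16 · 17 = 2 ∉ K. So K is not a subgroup.

No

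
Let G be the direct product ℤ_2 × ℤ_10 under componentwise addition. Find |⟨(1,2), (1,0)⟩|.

10

|⟨(1,2)⟩| = 10 and |⟨(1,0)⟩| = 2, so |H| is a multiple of lcm(10, 2) = 10 and divides |G| = 20.
Closing under the operation: H = {(0,0), (0,2), (0,4), (0,6), (0,8), (1,0), (1,2), (1,4), (1,6), (1,8)}, so |H| = 10.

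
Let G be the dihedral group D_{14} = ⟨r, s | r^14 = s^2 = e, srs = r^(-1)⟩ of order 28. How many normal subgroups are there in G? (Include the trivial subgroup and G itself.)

G has 28 subgroups. Checking conjugation-invariance by order — order 1: 1/1 normal; order 2: 1/15 normal; order 4: 0/7 normal; order 7: 1/1 normal; order 14: 3/3 normal; order 28: 1/1 normal.
Total normal subgroups: 7.

7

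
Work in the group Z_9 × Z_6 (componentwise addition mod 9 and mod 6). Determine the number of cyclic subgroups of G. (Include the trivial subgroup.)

Each element a generates a cyclic subgroup ⟨a⟩; distinct elements may generate the same one (a cyclic group of order d has φ(d) generators).
Cyclic subgroups by order — order 1: 1; order 2: 1; order 3: 4; order 6: 4; order 9: 3; order 18: 3.
Total: 16.

16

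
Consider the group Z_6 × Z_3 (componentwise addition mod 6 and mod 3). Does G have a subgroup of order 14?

No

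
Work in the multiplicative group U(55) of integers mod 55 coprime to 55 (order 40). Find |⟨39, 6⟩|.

20

|⟨39⟩| = 10 and |⟨6⟩| = 10, so |H| is a multiple of lcm(10, 10) = 10 and divides |G| = 40.
Closing under the operation: H = {1, 4, 6, 9, 14, 16, 19, 21, 24, 26, 29, 31, 34, 36, 39, 41, 46, 49, 51, 54}, so |H| = 20.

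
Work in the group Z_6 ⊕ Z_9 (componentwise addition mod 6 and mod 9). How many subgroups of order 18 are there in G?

4

|G| = 54 and 18 | 54, so subgroups of order 18 are possible by Lagrange.
The subgroups of order 18 are: {(0,0), (0,1), (0,2), (0,3), (0,4), (0,5), (0,6), (0,7), (0,8), (3,0), (3,1), (3,2), (3,3), (3,4), (3,5), (3,6), (3,7), (3,8)}; {(0,0), (0,3), (0,6), (1,0), (1,3), (1,6), (2,0), (2,3), (2,6), (3,0), (3,3), (3,6), (4,0), (4,3), (4,6), (5,0), (5,3), (5,6)}; {(0,0), (0,3), (0,6), (1,1), (1,4), (1,7), (2,2), (2,5), (2,8), (3,0), (3,3), (3,6), (4,1), (4,4), (4,7), (5,2), (5,5), (5,8)}; {(0,0), (0,3), (0,6), (1,2), (1,5), (1,8), (2,1), (2,4), (2,7), (3,0), (3,3), (3,6), (4,2), (4,5), (4,8), (5,1), (5,4), (5,7)}.
So G has 4 subgroups of order 18.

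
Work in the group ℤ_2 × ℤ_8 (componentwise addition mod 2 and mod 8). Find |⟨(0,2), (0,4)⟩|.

|⟨(0,2)⟩| = 4 and |⟨(0,4)⟩| = 2, so |H| is a multiple of lcm(4, 2) = 4 and divides |G| = 16.
Closing under the operation: H = {(0,0), (0,2), (0,4), (0,6)}, so |H| = 4.

4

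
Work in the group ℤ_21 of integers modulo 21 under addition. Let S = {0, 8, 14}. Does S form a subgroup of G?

8 ∈ S but its inverse 13 ∉ S, so S is not a subgroup.

No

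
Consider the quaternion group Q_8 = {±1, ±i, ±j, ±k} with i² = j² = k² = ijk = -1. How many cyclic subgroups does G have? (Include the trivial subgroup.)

A cyclic subgroup of order d is generated by each of its φ(d) elements of order d, so the cyclic subgroups of order d number (#elements of order d)/φ(d).
Cyclic subgroups by order — order 1: 1; order 2: 1; order 4: 3.
Total: 5.

5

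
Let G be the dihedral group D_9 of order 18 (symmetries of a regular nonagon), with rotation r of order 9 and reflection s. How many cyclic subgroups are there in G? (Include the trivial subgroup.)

12

Each element a generates a cyclic subgroup ⟨a⟩; distinct elements may generate the same one (a cyclic group of order d has φ(d) generators).
Cyclic subgroups by order — order 1: 1; order 2: 9; order 3: 1; order 9: 1.
Total: 12.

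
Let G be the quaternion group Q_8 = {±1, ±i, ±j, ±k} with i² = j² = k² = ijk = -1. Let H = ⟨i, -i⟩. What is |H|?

4

|⟨i⟩| = 4 and |⟨-i⟩| = 4, so |H| is a multiple of lcm(4, 4) = 4 and divides |G| = 8.
Closing under the operation: H = {1, -1, i, -i}, so |H| = 4.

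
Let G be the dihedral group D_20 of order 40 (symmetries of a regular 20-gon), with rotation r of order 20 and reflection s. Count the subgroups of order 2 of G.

|G| = 40 and 2 | 40, so subgroups of order 2 are possible by Lagrange.
The subgroups of order 2 are: {e, r^10}; {e, r^10s}; {e, r^11s}; {e, r^12s}; … (21 in all).
So G has 21 subgroups of order 2.

21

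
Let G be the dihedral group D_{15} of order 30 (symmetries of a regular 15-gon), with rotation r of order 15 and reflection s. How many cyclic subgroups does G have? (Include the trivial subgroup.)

Each element a generates a cyclic subgroup ⟨a⟩; distinct elements may generate the same one (a cyclic group of order d has φ(d) generators).
Cyclic subgroups by order — order 1: 1; order 2: 15; order 3: 1; order 5: 1; order 15: 1.
Total: 19.

19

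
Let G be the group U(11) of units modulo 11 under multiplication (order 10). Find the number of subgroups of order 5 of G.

|G| = 10 and 5 | 10, so subgroups of order 5 are possible by Lagrange.
The subgroups of order 5 are: {1, 3, 4, 5, 9}.
So G has 1 subgroup of order 5.

1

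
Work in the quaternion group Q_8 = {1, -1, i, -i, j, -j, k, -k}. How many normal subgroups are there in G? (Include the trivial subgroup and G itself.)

6

G has 6 subgroups. Checking conjugation-invariance by order — order 1: 1/1 normal; order 2: 1/1 normal; order 4: 3/3 normal; order 8: 1/1 normal.
Total normal subgroups: 6.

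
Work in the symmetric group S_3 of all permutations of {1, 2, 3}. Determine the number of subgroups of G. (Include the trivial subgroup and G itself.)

|G| = 6, so by Lagrange every subgroup order divides 6. Divisors: 1, 2, 3, 6.
Subgroups by order — order 1: 1; order 2: 3; order 3: 1; order 6: 1.
Total: 1 + 3 + 1 + 1 = 6.

6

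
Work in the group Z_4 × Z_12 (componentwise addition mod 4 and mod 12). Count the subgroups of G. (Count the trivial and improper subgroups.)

30

|G| = 48, so by Lagrange every subgroup order divides 48. Divisors: 1, 2, 3, 4, 6, 8, 12, 16, 24, 48.
Subgroups by order — order 1: 1; order 2: 3; order 3: 1; order 4: 7; order 6: 3; order 8: 3; order 12: 7; order 16: 1; order 24: 3; order 48: 1.
Total: 1 + 3 + 1 + 7 + 3 + 3 + 7 + 1 + 3 + 1 = 30.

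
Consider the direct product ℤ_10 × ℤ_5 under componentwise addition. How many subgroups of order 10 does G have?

|G| = 50 and 10 | 50, so subgroups of order 10 are possible by Lagrange.
The subgroups of order 10 are: {(0,0), (0,1), (0,2), (0,3), (0,4), (5,0), (5,1), (5,2), (5,3), (5,4)}; {(0,0), (1,0), (2,0), (3,0), (4,0), (5,0), (6,0), (7,0), (8,0), (9,0)}; {(0,0), (1,1), (2,2), (3,3), (4,4), (5,0), (6,1), (7,2), (8,3), (9,4)}; {(0,0), (1,2), (2,4), (3,1), (4,3), (5,0), (6,2), (7,4), (8,1), (9,3)}; … (6 in all).
So G has 6 subgroups of order 10.

6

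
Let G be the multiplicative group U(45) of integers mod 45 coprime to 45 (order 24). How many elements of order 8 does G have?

0

No element of G has order 8 (even though 8 | 24).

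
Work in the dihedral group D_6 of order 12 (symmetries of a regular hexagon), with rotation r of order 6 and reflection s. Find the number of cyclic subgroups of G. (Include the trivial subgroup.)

Group the elements of G by the cyclic subgroup they generate; each cyclic subgroup of order d accounts for φ(d) elements.
Cyclic subgroups by order — order 1: 1; order 2: 7; order 3: 1; order 6: 1.
Total: 10.

10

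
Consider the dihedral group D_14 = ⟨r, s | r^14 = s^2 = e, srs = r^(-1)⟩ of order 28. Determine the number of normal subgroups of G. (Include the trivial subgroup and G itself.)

7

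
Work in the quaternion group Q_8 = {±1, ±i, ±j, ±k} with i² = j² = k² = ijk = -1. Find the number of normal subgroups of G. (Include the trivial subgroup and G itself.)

G has 6 subgroups. Checking conjugation-invariance by order — order 1: 1/1 normal; order 2: 1/1 normal; order 4: 3/3 normal; order 8: 1/1 normal.
Total normal subgroups: 6.

6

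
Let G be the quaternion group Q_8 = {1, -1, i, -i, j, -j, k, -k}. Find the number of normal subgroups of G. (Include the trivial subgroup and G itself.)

G has 6 subgroups. Checking conjugation-invariance by order — order 1: 1/1 normal; order 2: 1/1 normal; order 4: 3/3 normal; order 8: 1/1 normal.
Total normal subgroups: 6.

6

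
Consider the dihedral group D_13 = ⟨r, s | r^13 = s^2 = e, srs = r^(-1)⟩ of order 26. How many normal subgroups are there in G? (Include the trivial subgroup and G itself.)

3

G has 16 subgroups. Checking conjugation-invariance by order — order 1: 1/1 normal; order 2: 0/13 normal; order 13: 1/1 normal; order 26: 1/1 normal.
Total normal subgroups: 3.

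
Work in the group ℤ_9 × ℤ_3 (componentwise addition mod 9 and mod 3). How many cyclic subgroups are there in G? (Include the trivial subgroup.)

Group the elements of G by the cyclic subgroup they generate; each cyclic subgroup of order d accounts for φ(d) elements.
Cyclic subgroups by order — order 1: 1; order 3: 4; order 9: 3.
Total: 8.

8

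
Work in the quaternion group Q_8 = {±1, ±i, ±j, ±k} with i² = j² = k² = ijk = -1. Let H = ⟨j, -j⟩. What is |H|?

4

|⟨j⟩| = 4 and |⟨-j⟩| = 4, so |H| is a multiple of lcm(4, 4) = 4 and divides |G| = 8.
Closing under the operation: H = {1, -1, j, -j}, so |H| = 4.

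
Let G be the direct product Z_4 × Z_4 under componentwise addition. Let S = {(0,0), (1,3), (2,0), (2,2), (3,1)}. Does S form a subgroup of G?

No

|S| = 5 does not divide |G| = 16, so by Lagrange S is not a subgroup.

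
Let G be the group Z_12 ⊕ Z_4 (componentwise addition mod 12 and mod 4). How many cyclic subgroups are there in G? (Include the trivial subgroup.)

Group the elements of G by the cyclic subgroup they generate; each cyclic subgroup of order d accounts for φ(d) elements.
Cyclic subgroups by order — order 1: 1; order 2: 3; order 3: 1; order 4: 6; order 6: 3; order 12: 6.
Total: 20.

20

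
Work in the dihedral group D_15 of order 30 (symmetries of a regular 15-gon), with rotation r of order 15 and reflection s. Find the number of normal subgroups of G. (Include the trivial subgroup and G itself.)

G has 28 subgroups. Checking conjugation-invariance by order — order 1: 1/1 normal; order 2: 0/15 normal; order 3: 1/1 normal; order 5: 1/1 normal; order 6: 0/5 normal; order 10: 0/3 normal; order 15: 1/1 normal; order 30: 1/1 normal.
Total normal subgroups: 5.

5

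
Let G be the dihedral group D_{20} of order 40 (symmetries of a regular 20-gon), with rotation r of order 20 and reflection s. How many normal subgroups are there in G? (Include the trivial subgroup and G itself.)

9

G has 48 subgroups. Checking conjugation-invariance by order — order 1: 1/1 normal; order 2: 1/21 normal; order 4: 1/11 normal; order 5: 1/1 normal; order 8: 0/5 normal; order 10: 1/5 normal; order 20: 3/3 normal; order 40: 1/1 normal.
Total normal subgroups: 9.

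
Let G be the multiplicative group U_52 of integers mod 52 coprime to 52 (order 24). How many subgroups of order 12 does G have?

3

|G| = 24 and 12 | 24, so subgroups of order 12 are possible by Lagrange.
The subgroups of order 12 are: {1, 7, 9, 11, 15, 17, 19, 25, 29, 31, 47, 49}; {1, 5, 9, 17, 21, 25, 29, 33, 37, 41, 45, 49}; {1, 3, 9, 17, 23, 25, 27, 29, 35, 43, 49, 51}.
So G has 3 subgroups of order 12.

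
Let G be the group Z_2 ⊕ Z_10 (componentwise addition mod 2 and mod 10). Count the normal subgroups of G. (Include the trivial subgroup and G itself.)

G is abelian, so every subgroup is normal.
G has 10 subgroups in total, hence 10 normal subgroups.

10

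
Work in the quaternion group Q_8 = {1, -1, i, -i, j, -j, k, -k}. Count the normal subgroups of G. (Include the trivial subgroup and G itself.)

G has 6 subgroups. Checking conjugation-invariance by order — order 1: 1/1 normal; order 2: 1/1 normal; order 4: 3/3 normal; order 8: 1/1 normal.
Total normal subgroups: 6.

6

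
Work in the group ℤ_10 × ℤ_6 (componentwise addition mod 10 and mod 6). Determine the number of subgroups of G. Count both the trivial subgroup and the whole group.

20

|G| = 60, so by Lagrange every subgroup order divides 60. Divisors: 1, 2, 3, 4, 5, 6, 10, 12, 15, 20, 30, 60.
Subgroups by order — order 1: 1; order 2: 3; order 3: 1; order 4: 1; order 5: 1; order 6: 3; order 10: 3; order 12: 1; order 15: 1; order 20: 1; order 30: 3; order 60: 1.
Total: 1 + 3 + 1 + 1 + 1 + 3 + 3 + 1 + 1 + 1 + 3 + 1 = 20.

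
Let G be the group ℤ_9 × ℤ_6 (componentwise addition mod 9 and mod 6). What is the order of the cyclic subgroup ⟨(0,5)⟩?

The order of (0,5) in Z_9 × Z_6 is lcm(ord(0) in Z_9, ord(5) in Z_6).
ord(0) = 1 and ord(5) = 6, so |⟨(0,5)⟩| = lcm(1, 6) = 6.

6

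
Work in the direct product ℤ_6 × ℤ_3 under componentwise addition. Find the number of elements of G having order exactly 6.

An element (a,b) has order lcm(ord(a), ord(b)); count pairs with lcm equal to 6.
Enumerating gives 8 such elements.

8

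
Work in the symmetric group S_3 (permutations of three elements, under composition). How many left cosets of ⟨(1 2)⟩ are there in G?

|⟨(1 2)⟩| = 2 and |G| = 6.
By Lagrange, [G : H] = |G|/|H| = 6/2 = 3.

3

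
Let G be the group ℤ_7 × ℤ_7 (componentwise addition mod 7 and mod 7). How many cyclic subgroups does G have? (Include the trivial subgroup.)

9

Each element a generates a cyclic subgroup ⟨a⟩; distinct elements may generate the same one (a cyclic group of order d has φ(d) generators).
Cyclic subgroups by order — order 1: 1; order 7: 8.
Total: 9.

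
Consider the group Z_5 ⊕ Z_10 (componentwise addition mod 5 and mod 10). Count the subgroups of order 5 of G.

6

|G| = 50 and 5 | 50, so subgroups of order 5 are possible by Lagrange.
The subgroups of order 5 are: {(0,0), (0,2), (0,4), (0,6), (0,8)}; {(0,0), (1,0), (2,0), (3,0), (4,0)}; {(0,0), (1,2), (2,4), (3,6), (4,8)}; {(0,0), (1,4), (2,8), (3,2), (4,6)}; … (6 in all).
So G has 6 subgroups of order 5.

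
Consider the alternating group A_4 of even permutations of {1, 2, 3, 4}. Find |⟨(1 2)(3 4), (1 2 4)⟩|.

12

|⟨(1 2)(3 4)⟩| = 2 and |⟨(1 2 4)⟩| = 3, so |H| is a multiple of lcm(2, 3) = 6 and divides |G| = 12.
Closing {(1 2)(3 4), (1 2 4)} under the group operation gives all of G, so |H| = 12.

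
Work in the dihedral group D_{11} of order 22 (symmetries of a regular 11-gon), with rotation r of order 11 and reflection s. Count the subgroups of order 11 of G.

1

|G| = 22 and 11 | 22, so subgroups of order 11 are possible by Lagrange.
The subgroups of order 11 are: {e, r, r^2, r^3, r^4, r^5, r^6, r^7, r^8, r^9, r^10}.
So G has 1 subgroup of order 11.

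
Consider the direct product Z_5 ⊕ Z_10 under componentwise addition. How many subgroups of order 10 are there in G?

6

|G| = 50 and 10 | 50, so subgroups of order 10 are possible by Lagrange.
The subgroups of order 10 are: {(0,0), (0,1), (0,2), (0,3), (0,4), (0,5), (0,6), (0,7), (0,8), (0,9)}; {(0,0), (0,5), (1,0), (1,5), (2,0), (2,5), (3,0), (3,5), (4,0), (4,5)}; {(0,0), (0,5), (1,1), (1,6), (2,2), (2,7), (3,3), (3,8), (4,4), (4,9)}; {(0,0), (0,5), (1,2), (1,7), (2,4), (2,9), (3,1), (3,6), (4,3), (4,8)}; … (6 in all).
So G has 6 subgroups of order 10.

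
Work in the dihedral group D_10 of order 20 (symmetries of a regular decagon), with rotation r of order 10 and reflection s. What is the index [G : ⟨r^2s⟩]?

|⟨r^2s⟩| = 2 and |G| = 20.
By Lagrange, [G : H] = |G|/|H| = 20/2 = 10.

10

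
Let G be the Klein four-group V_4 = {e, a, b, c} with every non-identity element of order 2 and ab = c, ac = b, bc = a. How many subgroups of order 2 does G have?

|G| = 4 and 2 | 4, so subgroups of order 2 are possible by Lagrange.
The subgroups of order 2 are: {e, a}; {e, b}; {e, c}.
So G has 3 subgroups of order 2.

3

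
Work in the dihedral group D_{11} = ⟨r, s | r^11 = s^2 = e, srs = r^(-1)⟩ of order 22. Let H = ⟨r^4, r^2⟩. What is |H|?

|⟨r^4⟩| = 11 and |⟨r^2⟩| = 11, so |H| is a multiple of lcm(11, 11) = 11 and divides |G| = 22.
Closing under the operation: H = {e, r, r^2, r^3, r^4, r^5, r^6, r^7, r^8, r^9, r^10}, so |H| = 11.

11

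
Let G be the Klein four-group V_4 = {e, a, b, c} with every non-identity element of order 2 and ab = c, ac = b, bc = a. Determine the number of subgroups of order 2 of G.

3

|G| = 4 and 2 | 4, so subgroups of order 2 are possible by Lagrange.
The subgroups of order 2 are: {e, a}; {e, b}; {e, c}.
So G has 3 subgroups of order 2.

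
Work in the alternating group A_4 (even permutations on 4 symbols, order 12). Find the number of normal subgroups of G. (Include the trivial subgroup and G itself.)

3

G has 10 subgroups. Checking conjugation-invariance by order — order 1: 1/1 normal; order 2: 0/3 normal; order 3: 0/4 normal; order 4: 1/1 normal; order 12: 1/1 normal.
Total normal subgroups: 3.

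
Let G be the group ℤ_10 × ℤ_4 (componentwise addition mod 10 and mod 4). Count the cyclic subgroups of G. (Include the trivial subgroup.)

12

Each element a generates a cyclic subgroup ⟨a⟩; distinct elements may generate the same one (a cyclic group of order d has φ(d) generators).
Cyclic subgroups by order — order 1: 1; order 2: 3; order 4: 2; order 5: 1; order 10: 3; order 20: 2.
Total: 12.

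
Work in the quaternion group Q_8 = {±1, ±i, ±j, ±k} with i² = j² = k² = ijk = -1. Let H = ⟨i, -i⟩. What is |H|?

4

|⟨i⟩| = 4 and |⟨-i⟩| = 4, so |H| is a multiple of lcm(4, 4) = 4 and divides |G| = 8.
Closing under the operation: H = {1, -1, i, -i}, so |H| = 4.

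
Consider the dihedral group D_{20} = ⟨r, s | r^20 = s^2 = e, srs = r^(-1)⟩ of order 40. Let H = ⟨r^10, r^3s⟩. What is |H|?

4

|⟨r^10⟩| = 2 and |⟨r^3s⟩| = 2, so |H| is a multiple of lcm(2, 2) = 2 and divides |G| = 40.
Closing under the operation: H = {e, r^10, r^3s, r^13s}, so |H| = 4.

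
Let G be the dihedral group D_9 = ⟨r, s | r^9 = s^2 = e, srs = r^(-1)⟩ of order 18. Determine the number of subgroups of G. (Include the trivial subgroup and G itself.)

16

|G| = 18, so by Lagrange every subgroup order divides 18. Divisors: 1, 2, 3, 6, 9, 18.
Subgroups by order — order 1: 1; order 2: 9; order 3: 1; order 6: 3; order 9: 1; order 18: 1.
Total: 1 + 9 + 1 + 3 + 1 + 1 = 16.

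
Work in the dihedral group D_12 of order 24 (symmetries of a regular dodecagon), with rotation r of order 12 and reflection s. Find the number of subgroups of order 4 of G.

|G| = 24 and 4 | 24, so subgroups of order 4 are possible by Lagrange.
The subgroups of order 4 are: {e, r^6, r^4s, r^10s}; {e, r^6, r^5s, r^11s}; {e, r^6, r^2s, r^8s}; {e, r^3, r^6, r^9}; … (7 in all).
So G has 7 subgroups of order 4.

7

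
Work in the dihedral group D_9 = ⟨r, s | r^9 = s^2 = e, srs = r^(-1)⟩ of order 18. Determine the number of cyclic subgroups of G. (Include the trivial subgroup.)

12

A cyclic subgroup of order d is generated by each of its φ(d) elements of order d, so the cyclic subgroups of order d number (#elements of order d)/φ(d).
Cyclic subgroups by order — order 1: 1; order 2: 9; order 3: 1; order 9: 1.
Total: 12.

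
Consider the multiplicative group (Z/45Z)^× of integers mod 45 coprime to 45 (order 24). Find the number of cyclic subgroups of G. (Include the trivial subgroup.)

A cyclic subgroup of order d is generated by each of its φ(d) elements of order d, so the cyclic subgroups of order d number (#elements of order d)/φ(d).
Cyclic subgroups by order — order 1: 1; order 2: 3; order 3: 1; order 4: 2; order 6: 3; order 12: 2.
Total: 12.

12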